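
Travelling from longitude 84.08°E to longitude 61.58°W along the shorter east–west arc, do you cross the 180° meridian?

Signed shortest Δλ = ((-61.58 − 84.08 + 180) mod 360) − 180 = -145.66°.
Going west by 145.66° from +84.08° reaches -61.58° without touching 180°.

No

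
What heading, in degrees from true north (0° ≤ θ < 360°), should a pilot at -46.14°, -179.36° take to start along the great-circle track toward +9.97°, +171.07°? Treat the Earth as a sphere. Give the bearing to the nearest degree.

349°

Δλ = 171.07 − -179.36 = 350.43°; wrapped into (−180°, 180°]: -9.57°.
θ = atan2( sin Δλ · cos φ₂ , cos φ₁ · sin φ₂ − sin φ₁ · cos φ₂ · cos Δλ )
  = atan2(-0.16374, 0.82023) = -11.290° → normalised to [0°, 360°): 348.710°.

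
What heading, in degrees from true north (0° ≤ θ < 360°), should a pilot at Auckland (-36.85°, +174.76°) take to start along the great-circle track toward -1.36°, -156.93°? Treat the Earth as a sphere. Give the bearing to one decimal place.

43.0°

Δλ = -156.93 − 174.76 = -331.69°; wrapped into (−180°, 180°]: 28.31°.
θ = atan2( sin Δλ · cos φ₂ , cos φ₁ · sin φ₂ − sin φ₁ · cos φ₂ · cos Δλ )
  = atan2(0.47411, 0.50885) = 42.976° → normalised to [0°, 360°): 42.976°.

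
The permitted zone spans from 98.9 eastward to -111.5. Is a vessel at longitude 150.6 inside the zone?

Yes

Band width going east from +98.9° to -111.5°: ((-111.5 − 98.9) mod 360) = 149.6°.
Offset of +150.6° east of the west edge: ((150.6 − 98.9) mod 360) = 51.7°.
51.7° ≤ 149.6° ⇒ inside.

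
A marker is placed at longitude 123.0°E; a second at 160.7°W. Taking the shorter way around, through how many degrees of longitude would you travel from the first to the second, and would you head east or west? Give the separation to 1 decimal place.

76.3° east

Raw difference: -160.7 − 123.0 = -283.7°.
Normalise into (−180°, 180°]: -283.7° + 360° = 76.3°.
Positive ⇒ the second point lies to the east; separation 76.3°.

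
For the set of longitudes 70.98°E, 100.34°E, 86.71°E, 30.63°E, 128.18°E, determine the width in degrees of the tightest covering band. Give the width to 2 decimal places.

Sort the longitudes: +30.63°, +70.98°, +86.71°, +100.34°, +128.18°.
Eastward gaps between consecutive values (wrapping around): 40.35°, 15.73°, 13.63°, 27.84°, 262.45°.
Largest gap = 262.45° ⇒ minimal covering band is its complement: 360° − 262.45° = 97.55°.
Band runs from +30.63° eastward to +128.18°.

97.55°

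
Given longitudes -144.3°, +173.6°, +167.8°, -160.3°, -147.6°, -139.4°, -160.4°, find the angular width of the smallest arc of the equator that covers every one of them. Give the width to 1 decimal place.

52.8°

Sort the longitudes: -160.4°, -160.3°, -147.6°, -144.3°, -139.4°, +167.8°, +173.6°.
Eastward gaps between consecutive values (wrapping around): 0.1°, 12.7°, 3.3°, 4.9°, 307.2°, 5.8°, 26.0°.
Largest gap = 307.2° ⇒ minimal covering band is its complement: 360° − 307.2° = 52.8°.
Band runs from +167.8° eastward to -139.4°, crossing the antimeridian.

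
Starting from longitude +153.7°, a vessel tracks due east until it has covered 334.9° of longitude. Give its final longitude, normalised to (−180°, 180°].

Start at +153.7°; shift +334.9° → +488.6°.
+488.6° lies outside (−180°, 180°]; subtract 360° → +128.6°.

+128.6°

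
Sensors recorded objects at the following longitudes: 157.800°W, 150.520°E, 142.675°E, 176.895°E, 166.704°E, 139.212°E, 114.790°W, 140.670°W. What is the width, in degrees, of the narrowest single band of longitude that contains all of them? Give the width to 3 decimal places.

105.998°

Sort the longitudes: -157.800°, -140.670°, -114.790°, +139.212°, +142.675°, +150.520°, +166.704°, +176.895°.
Eastward gaps between consecutive values (wrapping around): 17.130°, 25.880°, 254.002°, 3.463°, 7.845°, 16.184°, 10.191°, 25.305°.
Largest gap = 254.002° ⇒ minimal covering band is its complement: 360° − 254.002° = 105.998°.
Band runs from +139.212° eastward to -114.790°, crossing the antimeridian.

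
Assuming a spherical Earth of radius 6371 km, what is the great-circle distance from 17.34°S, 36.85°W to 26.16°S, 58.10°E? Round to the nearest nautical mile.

5206 nmi

Δλ = 58.10 − -36.85 = 94.95°.
Δφ = -26.16 − -17.34 = -8.82°.
a = sin²(Δφ/2) + cos φ₁ · cos φ₂ · sin²(Δλ/2) = 0.471264.
c = 2·atan2(√a, √(1−a)) = 1.51329 rad → d = 6371·c ≈ 9641.19 km ≈ 5205.82 nmi.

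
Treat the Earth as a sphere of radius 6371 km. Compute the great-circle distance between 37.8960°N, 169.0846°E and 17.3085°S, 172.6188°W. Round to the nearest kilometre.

6429 km

Δλ = -172.6188 − 169.0846 = -341.7034°; wrapped into (−180°, 180°]: 18.2966°.
Δφ = -17.3085 − 37.8960 = -55.2045°.
a = sin²(Δφ/2) + cos φ₁ · cos φ₂ · sin²(Δλ/2) = 0.233720.
c = 2·atan2(√a, √(1−a)) = 1.00917 rad → d = 6371·c ≈ 6429.44 km.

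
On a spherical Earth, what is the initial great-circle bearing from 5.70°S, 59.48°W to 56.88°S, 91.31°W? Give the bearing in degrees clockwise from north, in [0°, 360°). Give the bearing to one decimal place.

200.1°

Δλ = -91.31 − -59.48 = -31.83°.
θ = atan2( sin Δλ · cos φ₂ , cos φ₁ · sin φ₂ − sin φ₁ · cos φ₂ · cos Δλ )
  = atan2(-0.28817, -0.78728) = -159.896° → normalised to [0°, 360°): 200.104°.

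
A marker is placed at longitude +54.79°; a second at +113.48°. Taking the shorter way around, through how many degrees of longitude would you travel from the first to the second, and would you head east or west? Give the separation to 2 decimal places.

58.69° east

Raw difference: 113.48 − 54.79 = 58.69°.
Normalise into (−180°, 180°]: 58.69° stays 58.69°.
Positive ⇒ the second point lies to the east; separation 58.69°.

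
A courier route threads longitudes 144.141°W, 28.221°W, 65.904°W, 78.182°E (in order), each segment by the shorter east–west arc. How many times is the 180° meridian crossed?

0

Leg 1: -144.141° → -28.221°, shortest Δλ = 115.92° (east) — does not cross 180°.
Leg 2: -28.221° → -65.904°, shortest Δλ = -37.683° (west) — does not cross 180°.
Leg 3: -65.904° → +78.182°, shortest Δλ = 144.086° (east) — does not cross 180°.
Total crossings: 0.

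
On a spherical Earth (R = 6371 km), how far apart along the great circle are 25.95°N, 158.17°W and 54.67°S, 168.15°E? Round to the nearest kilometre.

Δλ = 168.15 − -158.17 = 326.32°; wrapped into (−180°, 180°]: -33.68°.
Δφ = -54.67 − 25.95 = -80.62°.
a = sin²(Δφ/2) + cos φ₁ · cos φ₂ · sin²(Δλ/2) = 0.462149.
c = 2·atan2(√a, √(1−a)) = 1.49502 rad → d = 6371·c ≈ 9524.79 km.

9525 km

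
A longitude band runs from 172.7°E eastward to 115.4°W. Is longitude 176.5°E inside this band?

Band width going east from +172.7° to -115.4°: ((-115.4 − 172.7) mod 360) = 71.9°.
Offset of +176.5° east of the west edge: ((176.5 − 172.7) mod 360) = 3.8°.
3.8° ≤ 71.9° ⇒ inside.

Yes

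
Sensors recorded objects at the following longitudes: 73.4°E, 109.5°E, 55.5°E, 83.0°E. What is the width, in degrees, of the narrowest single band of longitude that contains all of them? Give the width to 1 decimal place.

Sort the longitudes: +55.5°, +73.4°, +83.0°, +109.5°.
Eastward gaps between consecutive values (wrapping around): 17.9°, 9.6°, 26.5°, 306.0°.
Largest gap = 306.0° ⇒ minimal covering band is its complement: 360° − 306.0° = 54.0°.
Band runs from +55.5° eastward to +109.5°.

54.0°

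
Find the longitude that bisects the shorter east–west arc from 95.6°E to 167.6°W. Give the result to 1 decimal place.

144.0°E

Signed shortest Δλ from +95.6° to -167.6° is +96.8°.
Midpoint longitude = +95.6° + (+96.8°)/2 = +95.6° + 48.4° = +144.0°.
(The naïve average (+95.6 + -167.6)/2 = -36.0° is on the wrong side of the globe.)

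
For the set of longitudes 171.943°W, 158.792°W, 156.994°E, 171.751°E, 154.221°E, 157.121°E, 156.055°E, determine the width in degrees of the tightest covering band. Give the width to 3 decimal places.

Sort the longitudes: -171.943°, -158.792°, +154.221°, +156.055°, +156.994°, +157.121°, +171.751°.
Eastward gaps between consecutive values (wrapping around): 13.151°, 313.013°, 1.834°, 0.939°, 0.127°, 14.630°, 16.306°.
Largest gap = 313.013° ⇒ minimal covering band is its complement: 360° − 313.013° = 46.987°.
Band runs from +154.221° eastward to -158.792°, crossing the antimeridian.

46.987°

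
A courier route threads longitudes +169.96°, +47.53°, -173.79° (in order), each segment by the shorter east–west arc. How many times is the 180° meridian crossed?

Leg 1: +169.96° → +47.53°, shortest Δλ = -122.43° (west) — does not cross 180°.
Leg 2: +47.53° → -173.79°, shortest Δλ = 138.68° (east) — crosses 180°.
Total crossings: 1.

1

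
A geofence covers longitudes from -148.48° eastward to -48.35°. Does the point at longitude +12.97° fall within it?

Band width going east from -148.48° to -48.35°: ((-48.35 − -148.48) mod 360) = 100.13°.
Offset of +12.97° east of the west edge: ((12.97 − -148.48) mod 360) = 161.45°.
161.45° > 100.13° ⇒ outside.

No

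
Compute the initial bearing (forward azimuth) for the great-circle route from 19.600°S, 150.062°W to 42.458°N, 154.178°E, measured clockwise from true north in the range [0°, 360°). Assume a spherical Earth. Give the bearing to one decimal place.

Δλ = 154.178 − -150.062 = 304.240°; wrapped into (−180°, 180°]: -55.760°.
θ = atan2( sin Δλ · cos φ₂ , cos φ₁ · sin φ₂ − sin φ₁ · cos φ₂ · cos Δλ )
  = atan2(-0.60991, 0.77519) = -38.195° → normalised to [0°, 360°): 321.805°.

321.8°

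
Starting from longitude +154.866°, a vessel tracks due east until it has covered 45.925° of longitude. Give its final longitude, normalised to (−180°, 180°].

-159.209°

Start at +154.866°; shift +45.925° → +200.791°.
+200.791° lies outside (−180°, 180°]; subtract 360° → -159.209°.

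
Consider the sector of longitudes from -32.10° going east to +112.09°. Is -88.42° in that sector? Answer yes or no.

Band width going east from -32.10° to +112.09°: ((112.09 − -32.10) mod 360) = 144.19°.
Offset of -88.42° east of the west edge: ((-88.42 − -32.10) mod 360) = 303.68°.
303.68° > 144.19° ⇒ outside.

No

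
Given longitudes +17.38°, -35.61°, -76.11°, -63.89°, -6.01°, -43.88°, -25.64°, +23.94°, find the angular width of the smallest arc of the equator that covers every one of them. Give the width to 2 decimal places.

100.05°

Sort the longitudes: -76.11°, -63.89°, -43.88°, -35.61°, -25.64°, -6.01°, +17.38°, +23.94°.
Eastward gaps between consecutive values (wrapping around): 12.22°, 20.01°, 8.27°, 9.97°, 19.63°, 23.39°, 6.56°, 259.95°.
Largest gap = 259.95° ⇒ minimal covering band is its complement: 360° − 259.95° = 100.05°.
Band runs from -76.11° eastward to +23.94°.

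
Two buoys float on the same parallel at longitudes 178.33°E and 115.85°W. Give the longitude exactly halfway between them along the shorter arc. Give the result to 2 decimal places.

Signed shortest Δλ from +178.33° to -115.85° is +65.82°.
Midpoint longitude = +178.33° + (+65.82°)/2 = +178.33° + 32.91° = +211.24°.
Normalise into (−180°, 180°]: -148.76°.
(The naïve average (+178.33 + -115.85)/2 = 31.24° is on the wrong side of the globe.)

148.76°W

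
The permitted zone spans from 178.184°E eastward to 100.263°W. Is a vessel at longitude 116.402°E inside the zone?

No

Band width going east from +178.184° to -100.263°: ((-100.263 − 178.184) mod 360) = 81.553°.
Offset of +116.402° east of the west edge: ((116.402 − 178.184) mod 360) = 298.218°.
298.218° > 81.553° ⇒ outside.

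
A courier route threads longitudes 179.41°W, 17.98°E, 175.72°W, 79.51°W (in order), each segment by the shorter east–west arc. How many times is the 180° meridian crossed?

Leg 1: -179.41° → +17.98°, shortest Δλ = -162.61° (west) — crosses 180°.
Leg 2: +17.98° → -175.72°, shortest Δλ = 166.3° (east) — crosses 180°.
Leg 3: -175.72° → -79.51°, shortest Δλ = 96.21° (east) — does not cross 180°.
Total crossings: 2.

2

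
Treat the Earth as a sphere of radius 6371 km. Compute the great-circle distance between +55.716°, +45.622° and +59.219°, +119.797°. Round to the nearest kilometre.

4221 km

Δλ = 119.797 − 45.622 = 74.175°.
Δφ = 59.219 − 55.716 = 3.503°.
a = sin²(Δφ/2) + cos φ₁ · cos φ₂ · sin²(Δλ/2) = 0.105764.
c = 2·atan2(√a, √(1−a)) = 0.66248 rad → d = 6371·c ≈ 4220.63 km.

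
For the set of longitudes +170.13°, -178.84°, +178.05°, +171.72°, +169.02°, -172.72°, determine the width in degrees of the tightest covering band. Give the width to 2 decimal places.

18.26°

Sort the longitudes: -178.84°, -172.72°, +169.02°, +170.13°, +171.72°, +178.05°.
Eastward gaps between consecutive values (wrapping around): 6.12°, 341.74°, 1.11°, 1.59°, 6.33°, 3.11°.
Largest gap = 341.74° ⇒ minimal covering band is its complement: 360° − 341.74° = 18.26°.
Band runs from +169.02° eastward to -172.72°, crossing the antimeridian.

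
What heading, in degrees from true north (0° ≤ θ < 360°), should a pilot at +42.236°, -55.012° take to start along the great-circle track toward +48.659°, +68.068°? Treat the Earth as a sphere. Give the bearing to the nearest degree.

Δλ = 68.068 − -55.012 = 123.080°.
θ = atan2( sin Δλ · cos φ₂ , cos φ₁ · sin φ₂ − sin φ₁ · cos φ₂ · cos Δλ )
  = atan2(0.55347, 0.79822) = 34.737° → normalised to [0°, 360°): 34.737°.

35°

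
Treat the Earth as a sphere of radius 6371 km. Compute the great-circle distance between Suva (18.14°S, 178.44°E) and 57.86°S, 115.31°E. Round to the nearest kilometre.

6730 km

Δλ = 115.31 − 178.44 = -63.13°.
Δφ = -57.86 − -18.14 = -39.72°.
a = sin²(Δφ/2) + cos φ₁ · cos φ₂ · sin²(Δλ/2) = 0.253940.
c = 2·atan2(√a, √(1−a)) = 1.05627 rad → d = 6371·c ≈ 6729.52 km.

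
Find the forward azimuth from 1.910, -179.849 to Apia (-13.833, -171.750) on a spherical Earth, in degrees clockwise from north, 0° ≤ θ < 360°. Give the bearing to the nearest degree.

Δλ = -171.750 − -179.849 = 8.099°.
θ = atan2( sin Δλ · cos φ₂ , cos φ₁ · sin φ₂ − sin φ₁ · cos φ₂ · cos Δλ )
  = atan2(0.13680, -0.27100) = 153.216° → normalised to [0°, 360°): 153.216°.

153°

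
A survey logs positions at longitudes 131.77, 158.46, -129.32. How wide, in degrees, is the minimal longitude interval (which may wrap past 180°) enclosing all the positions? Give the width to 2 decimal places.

Sort the longitudes: -129.32°, +131.77°, +158.46°.
Eastward gaps between consecutive values (wrapping around): 261.09°, 26.69°, 72.22°.
Largest gap = 261.09° ⇒ minimal covering band is its complement: 360° − 261.09° = 98.91°.
Band runs from +131.77° eastward to -129.32°, crossing the antimeridian.

98.91°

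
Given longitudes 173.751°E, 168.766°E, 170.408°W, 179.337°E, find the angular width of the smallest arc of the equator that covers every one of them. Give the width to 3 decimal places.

Sort the longitudes: -170.408°, +168.766°, +173.751°, +179.337°.
Eastward gaps between consecutive values (wrapping around): 339.174°, 4.985°, 5.586°, 10.255°.
Largest gap = 339.174° ⇒ minimal covering band is its complement: 360° − 339.174° = 20.826°.
Band runs from +168.766° eastward to -170.408°, crossing the antimeridian.

20.826°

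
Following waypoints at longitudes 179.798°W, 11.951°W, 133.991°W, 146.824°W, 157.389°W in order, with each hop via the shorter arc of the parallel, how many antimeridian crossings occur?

Leg 1: -179.798° → -11.951°, shortest Δλ = 167.847° (east) — does not cross 180°.
Leg 2: -11.951° → -133.991°, shortest Δλ = -122.04° (west) — does not cross 180°.
Leg 3: -133.991° → -146.824°, shortest Δλ = -12.833° (west) — does not cross 180°.
Leg 4: -146.824° → -157.389°, shortest Δλ = -10.565° (west) — does not cross 180°.
Total crossings: 0.

0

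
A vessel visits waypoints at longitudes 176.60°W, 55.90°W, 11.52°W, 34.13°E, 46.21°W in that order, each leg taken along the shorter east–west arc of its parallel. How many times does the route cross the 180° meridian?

Leg 1: -176.60° → -55.90°, shortest Δλ = 120.7° (east) — does not cross 180°.
Leg 2: -55.90° → -11.52°, shortest Δλ = 44.38° (east) — does not cross 180°.
Leg 3: -11.52° → +34.13°, shortest Δλ = 45.65° (east) — does not cross 180°.
Leg 4: +34.13° → -46.21°, shortest Δλ = -80.34° (west) — does not cross 180°.
Total crossings: 0.

0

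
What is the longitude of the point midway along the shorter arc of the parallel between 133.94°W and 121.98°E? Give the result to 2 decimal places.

174.02°E

Signed shortest Δλ from -133.94° to +121.98° is -104.08°.
Midpoint longitude = -133.94° + (-104.08°)/2 = -133.94° − 52.04° = -185.98°.
Normalise into (−180°, 180°]: +174.02°.
(The naïve average (-133.94 + +121.98)/2 = -5.98° is on the wrong side of the globe.)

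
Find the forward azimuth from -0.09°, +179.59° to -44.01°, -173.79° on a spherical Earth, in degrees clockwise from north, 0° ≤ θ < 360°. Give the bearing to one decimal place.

Δλ = -173.79 − 179.59 = -353.38°; wrapped into (−180°, 180°]: 6.62°.
θ = atan2( sin Δλ · cos φ₂ , cos φ₁ · sin φ₂ − sin φ₁ · cos φ₂ · cos Δλ )
  = atan2(0.08291, -0.69366) = 173.184° → normalised to [0°, 360°): 173.184°.

173.2°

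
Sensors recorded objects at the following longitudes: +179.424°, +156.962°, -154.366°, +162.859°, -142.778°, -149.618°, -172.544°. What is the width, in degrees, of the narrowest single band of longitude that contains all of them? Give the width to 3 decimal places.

60.260°

Sort the longitudes: -172.544°, -154.366°, -149.618°, -142.778°, +156.962°, +162.859°, +179.424°.
Eastward gaps between consecutive values (wrapping around): 18.178°, 4.748°, 6.840°, 299.740°, 5.897°, 16.565°, 8.032°.
Largest gap = 299.740° ⇒ minimal covering band is its complement: 360° − 299.740° = 60.260°.
Band runs from +156.962° eastward to -142.778°, crossing the antimeridian.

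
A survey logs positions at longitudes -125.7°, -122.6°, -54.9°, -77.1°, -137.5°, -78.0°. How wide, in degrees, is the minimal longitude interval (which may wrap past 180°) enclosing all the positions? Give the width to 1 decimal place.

Sort the longitudes: -137.5°, -125.7°, -122.6°, -78.0°, -77.1°, -54.9°.
Eastward gaps between consecutive values (wrapping around): 11.8°, 3.1°, 44.6°, 0.9°, 22.2°, 277.4°.
Largest gap = 277.4° ⇒ minimal covering band is its complement: 360° − 277.4° = 82.6°.
Band runs from -137.5° eastward to -54.9°.

82.6°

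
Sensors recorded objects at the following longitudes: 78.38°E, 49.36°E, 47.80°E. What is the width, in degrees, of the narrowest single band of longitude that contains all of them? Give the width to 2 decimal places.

30.58°

Sort the longitudes: +47.80°, +49.36°, +78.38°.
Eastward gaps between consecutive values (wrapping around): 1.56°, 29.02°, 329.42°.
Largest gap = 329.42° ⇒ minimal covering band is its complement: 360° − 329.42° = 30.58°.
Band runs from +47.80° eastward to +78.38°.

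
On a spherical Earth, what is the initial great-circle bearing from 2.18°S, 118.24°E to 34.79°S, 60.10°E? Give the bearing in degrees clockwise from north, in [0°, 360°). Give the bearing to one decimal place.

Δλ = 60.10 − 118.24 = -58.14°.
θ = atan2( sin Δλ · cos φ₂ , cos φ₁ · sin φ₂ − sin φ₁ · cos φ₂ · cos Δλ )
  = atan2(-0.69752, -0.55367) = -128.441° → normalised to [0°, 360°): 231.559°.

231.6°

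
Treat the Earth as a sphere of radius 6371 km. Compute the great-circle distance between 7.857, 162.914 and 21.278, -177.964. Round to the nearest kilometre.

Δλ = -177.964 − 162.914 = -340.878°; wrapped into (−180°, 180°]: 19.122°.
Δφ = 21.278 − 7.857 = 13.421°.
a = sin²(Δφ/2) + cos φ₁ · cos φ₂ · sin²(Δλ/2) = 0.039121.
c = 2·atan2(√a, √(1−a)) = 0.39821 rad → d = 6371·c ≈ 2536.97 km.

2537 km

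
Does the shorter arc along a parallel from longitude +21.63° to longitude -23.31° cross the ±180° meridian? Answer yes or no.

No

Signed shortest Δλ = ((-23.31 − 21.63 + 180) mod 360) − 180 = -44.94°.
Going west by 44.94° from +21.63° reaches -23.31° without touching 180°.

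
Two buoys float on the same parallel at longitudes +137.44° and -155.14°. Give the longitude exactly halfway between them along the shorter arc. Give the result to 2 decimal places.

Signed shortest Δλ from +137.44° to -155.14° is +67.42°.
Midpoint longitude = +137.44° + (+67.42°)/2 = +137.44° + 33.71° = +171.15°.
(The naïve average (+137.44 + -155.14)/2 = -8.85° is on the wrong side of the globe.)

+171.15°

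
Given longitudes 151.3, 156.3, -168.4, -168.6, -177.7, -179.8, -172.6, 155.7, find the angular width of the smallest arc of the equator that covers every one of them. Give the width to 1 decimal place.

40.3°

Sort the longitudes: -179.8°, -177.7°, -172.6°, -168.6°, -168.4°, +151.3°, +155.7°, +156.3°.
Eastward gaps between consecutive values (wrapping around): 2.1°, 5.1°, 4.0°, 0.2°, 319.7°, 4.4°, 0.6°, 23.9°.
Largest gap = 319.7° ⇒ minimal covering band is its complement: 360° − 319.7° = 40.3°.
Band runs from +151.3° eastward to -168.4°, crossing the antimeridian.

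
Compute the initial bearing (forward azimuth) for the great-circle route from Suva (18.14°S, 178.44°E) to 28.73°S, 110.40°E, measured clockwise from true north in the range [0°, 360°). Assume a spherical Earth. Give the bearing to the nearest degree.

Δλ = 110.40 − 178.44 = -68.04°.
θ = atan2( sin Δλ · cos φ₂ , cos φ₁ · sin φ₂ − sin φ₁ · cos φ₂ · cos Δλ )
  = atan2(-0.81327, -0.35470) = -113.564° → normalised to [0°, 360°): 246.436°.

246°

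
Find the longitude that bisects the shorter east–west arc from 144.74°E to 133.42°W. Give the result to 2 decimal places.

174.34°W

Signed shortest Δλ from +144.74° to -133.42° is +81.84°.
Midpoint longitude = +144.74° + (+81.84°)/2 = +144.74° + 40.92° = +185.66°.
Normalise into (−180°, 180°]: -174.34°.
(The naïve average (+144.74 + -133.42)/2 = 5.66° is on the wrong side of the globe.)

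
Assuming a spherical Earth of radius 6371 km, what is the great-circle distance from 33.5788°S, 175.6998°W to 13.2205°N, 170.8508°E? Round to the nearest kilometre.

5396 km

Δλ = 170.8508 − -175.6998 = 346.5506°; wrapped into (−180°, 180°]: -13.4494°.
Δφ = 13.2205 − -33.5788 = 46.7993°.
a = sin²(Δφ/2) + cos φ₁ · cos φ₂ · sin²(Δλ/2) = 0.168843.
c = 2·atan2(√a, √(1−a)) = 0.84689 rad → d = 6371·c ≈ 5395.56 km.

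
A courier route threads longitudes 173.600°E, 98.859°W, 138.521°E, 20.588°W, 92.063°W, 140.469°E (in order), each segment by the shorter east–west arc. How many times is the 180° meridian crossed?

3

Leg 1: +173.600° → -98.859°, shortest Δλ = 87.541° (east) — crosses 180°.
Leg 2: -98.859° → +138.521°, shortest Δλ = -122.62° (west) — crosses 180°.
Leg 3: +138.521° → -20.588°, shortest Δλ = -159.109° (west) — does not cross 180°.
Leg 4: -20.588° → -92.063°, shortest Δλ = -71.475° (west) — does not cross 180°.
Leg 5: -92.063° → +140.469°, shortest Δλ = -127.468° (west) — crosses 180°.
Total crossings: 3.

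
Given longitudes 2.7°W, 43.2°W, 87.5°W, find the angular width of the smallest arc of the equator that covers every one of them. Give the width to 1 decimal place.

Sort the longitudes: -87.5°, -43.2°, -2.7°.
Eastward gaps between consecutive values (wrapping around): 44.3°, 40.5°, 275.2°.
Largest gap = 275.2° ⇒ minimal covering band is its complement: 360° − 275.2° = 84.8°.
Band runs from -87.5° eastward to -2.7°.

84.8°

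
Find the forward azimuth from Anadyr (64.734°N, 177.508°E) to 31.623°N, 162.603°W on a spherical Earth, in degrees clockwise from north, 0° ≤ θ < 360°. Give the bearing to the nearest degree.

Δλ = -162.603 − 177.508 = -340.111°; wrapped into (−180°, 180°]: 19.889°.
θ = atan2( sin Δλ · cos φ₂ , cos φ₁ · sin φ₂ − sin φ₁ · cos φ₂ · cos Δλ )
  = atan2(0.28969, -0.50033) = 149.930° → normalised to [0°, 360°): 149.930°.

150°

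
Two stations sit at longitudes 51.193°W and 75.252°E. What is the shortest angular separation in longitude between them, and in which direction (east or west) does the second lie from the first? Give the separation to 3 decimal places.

Raw difference: 75.252 − -51.193 = 126.445°.
Normalise into (−180°, 180°]: 126.445° stays 126.445°.
Positive ⇒ the second point lies to the east; separation 126.445°.

126.445° east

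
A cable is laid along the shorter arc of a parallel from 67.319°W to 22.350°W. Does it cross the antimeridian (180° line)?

No

Signed shortest Δλ = ((-22.350 − -67.319 + 180) mod 360) − 180 = 44.969°.
Going east by 44.969° from -67.319° reaches -22.350° without touching 180°.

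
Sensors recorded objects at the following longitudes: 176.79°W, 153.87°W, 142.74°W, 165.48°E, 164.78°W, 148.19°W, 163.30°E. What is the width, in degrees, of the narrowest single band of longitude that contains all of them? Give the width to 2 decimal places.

53.96°

Sort the longitudes: -176.79°, -164.78°, -153.87°, -148.19°, -142.74°, +163.30°, +165.48°.
Eastward gaps between consecutive values (wrapping around): 12.01°, 10.91°, 5.68°, 5.45°, 306.04°, 2.18°, 17.73°.
Largest gap = 306.04° ⇒ minimal covering band is its complement: 360° − 306.04° = 53.96°.
Band runs from +163.30° eastward to -142.74°, crossing the antimeridian.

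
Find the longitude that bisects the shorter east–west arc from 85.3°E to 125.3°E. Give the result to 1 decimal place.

105.3°E

Signed shortest Δλ from +85.3° to +125.3° is +40.0°.
Midpoint longitude = +85.3° + (+40.0°)/2 = +85.3° + 20.0° = +105.3°.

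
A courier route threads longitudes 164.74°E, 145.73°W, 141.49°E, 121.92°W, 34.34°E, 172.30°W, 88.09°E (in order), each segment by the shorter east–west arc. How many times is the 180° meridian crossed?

Leg 1: +164.74° → -145.73°, shortest Δλ = 49.53° (east) — crosses 180°.
Leg 2: -145.73° → +141.49°, shortest Δλ = -72.78° (west) — crosses 180°.
Leg 3: +141.49° → -121.92°, shortest Δλ = 96.59° (east) — crosses 180°.
Leg 4: -121.92° → +34.34°, shortest Δλ = 156.26° (east) — does not cross 180°.
Leg 5: +34.34° → -172.30°, shortest Δλ = 153.36° (east) — crosses 180°.
Leg 6: -172.30° → +88.09°, shortest Δλ = -99.61° (west) — crosses 180°.
Total crossings: 5.

5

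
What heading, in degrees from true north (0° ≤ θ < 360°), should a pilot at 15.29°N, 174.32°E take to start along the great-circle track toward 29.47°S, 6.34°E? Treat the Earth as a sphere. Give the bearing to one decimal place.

216.0°

Δλ = 6.34 − 174.32 = -167.98°.
θ = atan2( sin Δλ · cos φ₂ , cos φ₁ · sin φ₂ − sin φ₁ · cos φ₂ · cos Δλ )
  = atan2(-0.18131, -0.25000) = -144.049° → normalised to [0°, 360°): 215.951°.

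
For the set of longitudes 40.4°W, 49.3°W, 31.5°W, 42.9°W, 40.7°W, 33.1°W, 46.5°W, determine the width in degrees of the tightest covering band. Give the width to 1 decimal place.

17.8°

Sort the longitudes: -49.3°, -46.5°, -42.9°, -40.7°, -40.4°, -33.1°, -31.5°.
Eastward gaps between consecutive values (wrapping around): 2.8°, 3.6°, 2.2°, 0.3°, 7.3°, 1.6°, 342.2°.
Largest gap = 342.2° ⇒ minimal covering band is its complement: 360° − 342.2° = 17.8°.
Band runs from -49.3° eastward to -31.5°.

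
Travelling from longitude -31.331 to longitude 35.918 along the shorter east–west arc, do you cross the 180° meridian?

Signed shortest Δλ = ((35.918 − -31.331 + 180) mod 360) − 180 = 67.249°.
Going east by 67.249° from -31.331° reaches +35.918° without touching 180°.

No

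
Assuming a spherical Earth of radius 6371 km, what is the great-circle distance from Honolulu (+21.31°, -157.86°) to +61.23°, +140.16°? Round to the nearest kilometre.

6455 km

Δλ = 140.16 − -157.86 = 298.02°; wrapped into (−180°, 180°]: -61.98°.
Δφ = 61.23 − 21.31 = 39.92°.
a = sin²(Δφ/2) + cos φ₁ · cos φ₂ · sin²(Δλ/2) = 0.235401.
c = 2·atan2(√a, √(1−a)) = 1.01314 rad → d = 6371·c ≈ 6454.73 km.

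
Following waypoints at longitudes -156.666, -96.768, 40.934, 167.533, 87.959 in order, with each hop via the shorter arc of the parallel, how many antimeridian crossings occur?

Leg 1: -156.666° → -96.768°, shortest Δλ = 59.898° (east) — does not cross 180°.
Leg 2: -96.768° → +40.934°, shortest Δλ = 137.702° (east) — does not cross 180°.
Leg 3: +40.934° → +167.533°, shortest Δλ = 126.599° (east) — does not cross 180°.
Leg 4: +167.533° → +87.959°, shortest Δλ = -79.574° (west) — does not cross 180°.
Total crossings: 0.

0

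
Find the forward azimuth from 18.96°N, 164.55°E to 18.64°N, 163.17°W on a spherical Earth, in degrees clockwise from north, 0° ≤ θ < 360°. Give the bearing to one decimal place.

85.3°

Δλ = -163.17 − 164.55 = -327.72°; wrapped into (−180°, 180°]: 32.28°.
θ = atan2( sin Δλ · cos φ₂ , cos φ₁ · sin φ₂ − sin φ₁ · cos φ₂ · cos Δλ )
  = atan2(0.50604, 0.04200) = 85.256° → normalised to [0°, 360°): 85.256°.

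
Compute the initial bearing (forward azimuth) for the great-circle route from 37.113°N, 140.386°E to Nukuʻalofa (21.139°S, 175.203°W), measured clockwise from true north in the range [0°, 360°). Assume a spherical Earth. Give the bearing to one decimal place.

Δλ = -175.203 − 140.386 = -315.589°; wrapped into (−180°, 180°]: 44.411°.
θ = atan2( sin Δλ · cos φ₂ , cos φ₁ · sin φ₂ − sin φ₁ · cos φ₂ · cos Δλ )
  = atan2(0.65271, -0.68960) = 136.574° → normalised to [0°, 360°): 136.574°.

136.6°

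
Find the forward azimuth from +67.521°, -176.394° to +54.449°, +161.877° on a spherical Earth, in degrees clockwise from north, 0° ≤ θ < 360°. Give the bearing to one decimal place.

228.9°

Δλ = 161.877 − -176.394 = 338.271°; wrapped into (−180°, 180°]: -21.729°.
θ = atan2( sin Δλ · cos φ₂ , cos φ₁ · sin φ₂ − sin φ₁ · cos φ₂ · cos Δλ )
  = atan2(-0.21525, -0.18800) = -131.134° → normalised to [0°, 360°): 228.866°.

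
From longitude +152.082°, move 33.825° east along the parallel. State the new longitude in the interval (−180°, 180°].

-174.093°

Start at +152.082°; shift +33.825° → +185.907°.
+185.907° lies outside (−180°, 180°]; subtract 360° → -174.093°.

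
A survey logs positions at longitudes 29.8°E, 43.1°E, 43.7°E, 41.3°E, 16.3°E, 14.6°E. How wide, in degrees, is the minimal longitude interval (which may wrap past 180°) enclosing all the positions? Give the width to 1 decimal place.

Sort the longitudes: +14.6°, +16.3°, +29.8°, +41.3°, +43.1°, +43.7°.
Eastward gaps between consecutive values (wrapping around): 1.7°, 13.5°, 11.5°, 1.8°, 0.6°, 330.9°.
Largest gap = 330.9° ⇒ minimal covering band is its complement: 360° − 330.9° = 29.1°.
Band runs from +14.6° eastward to +43.7°.

29.1°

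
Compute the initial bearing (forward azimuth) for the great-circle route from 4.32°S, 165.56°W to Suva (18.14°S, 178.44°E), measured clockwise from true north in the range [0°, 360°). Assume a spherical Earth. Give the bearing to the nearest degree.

227°

Δλ = 178.44 − -165.56 = 344.00°; wrapped into (−180°, 180°]: -16.00°.
θ = atan2( sin Δλ · cos φ₂ , cos φ₁ · sin φ₂ − sin φ₁ · cos φ₂ · cos Δλ )
  = atan2(-0.26194, -0.24165) = -132.692° → normalised to [0°, 360°): 227.308°.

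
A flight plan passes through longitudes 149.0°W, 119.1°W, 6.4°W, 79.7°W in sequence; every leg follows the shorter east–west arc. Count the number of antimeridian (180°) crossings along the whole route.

Leg 1: -149.0° → -119.1°, shortest Δλ = 29.9° (east) — does not cross 180°.
Leg 2: -119.1° → -6.4°, shortest Δλ = 112.7° (east) — does not cross 180°.
Leg 3: -6.4° → -79.7°, shortest Δλ = -73.3° (west) — does not cross 180°.
Total crossings: 0.

0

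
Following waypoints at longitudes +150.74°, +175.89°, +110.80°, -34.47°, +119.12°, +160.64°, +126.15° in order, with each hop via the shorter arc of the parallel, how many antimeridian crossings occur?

0

Leg 1: +150.74° → +175.89°, shortest Δλ = 25.15° (east) — does not cross 180°.
Leg 2: +175.89° → +110.80°, shortest Δλ = -65.09° (west) — does not cross 180°.
Leg 3: +110.80° → -34.47°, shortest Δλ = -145.27° (west) — does not cross 180°.
Leg 4: -34.47° → +119.12°, shortest Δλ = 153.59° (east) — does not cross 180°.
Leg 5: +119.12° → +160.64°, shortest Δλ = 41.52° (east) — does not cross 180°.
Leg 6: +160.64° → +126.15°, shortest Δλ = -34.49° (west) — does not cross 180°.
Total crossings: 0.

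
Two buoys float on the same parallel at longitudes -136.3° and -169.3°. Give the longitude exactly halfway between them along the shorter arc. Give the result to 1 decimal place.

Signed shortest Δλ from -136.3° to -169.3° is -33.0°.
Midpoint longitude = -136.3° + (-33.0°)/2 = -136.3° − 16.5° = -152.8°.

-152.8°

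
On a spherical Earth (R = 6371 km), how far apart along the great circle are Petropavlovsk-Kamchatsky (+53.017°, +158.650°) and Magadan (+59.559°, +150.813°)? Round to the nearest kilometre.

Δλ = 150.813 − 158.650 = -7.837°.
Δφ = 59.559 − 53.017 = 6.542°.
a = sin²(Δφ/2) + cos φ₁ · cos φ₂ · sin²(Δλ/2) = 0.004679.
c = 2·atan2(√a, √(1−a)) = 0.13691 rad → d = 6371·c ≈ 872.28 km.

872 km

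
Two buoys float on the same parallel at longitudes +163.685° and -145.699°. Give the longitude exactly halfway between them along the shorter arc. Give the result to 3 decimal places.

-171.007°

Signed shortest Δλ from +163.685° to -145.699° is +50.616°.
Midpoint longitude = +163.685° + (+50.616°)/2 = +163.685° + 25.308° = +188.993°.
Normalise into (−180°, 180°]: -171.007°.
(The naïve average (+163.685 + -145.699)/2 = 8.993° is on the wrong side of the globe.)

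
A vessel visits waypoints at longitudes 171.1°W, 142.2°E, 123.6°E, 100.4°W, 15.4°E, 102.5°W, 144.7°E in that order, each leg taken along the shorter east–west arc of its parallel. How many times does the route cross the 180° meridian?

Leg 1: -171.1° → +142.2°, shortest Δλ = -46.7° (west) — crosses 180°.
Leg 2: +142.2° → +123.6°, shortest Δλ = -18.6° (west) — does not cross 180°.
Leg 3: +123.6° → -100.4°, shortest Δλ = 136.0° (east) — crosses 180°.
Leg 4: -100.4° → +15.4°, shortest Δλ = 115.8° (east) — does not cross 180°.
Leg 5: +15.4° → -102.5°, shortest Δλ = -117.9° (west) — does not cross 180°.
Leg 6: -102.5° → +144.7°, shortest Δλ = -112.8° (west) — crosses 180°.
Total crossings: 3.

3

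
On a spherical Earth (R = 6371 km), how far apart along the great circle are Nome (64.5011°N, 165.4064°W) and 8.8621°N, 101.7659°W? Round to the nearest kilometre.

Δλ = -101.7659 − -165.4064 = 63.6405°.
Δφ = 8.8621 − 64.5011 = -55.6390°.
a = sin²(Δφ/2) + cos φ₁ · cos φ₂ · sin²(Δλ/2) = 0.336046.
c = 2·atan2(√a, √(1−a)) = 1.23671 rad → d = 6371·c ≈ 7879.06 km.

7879 km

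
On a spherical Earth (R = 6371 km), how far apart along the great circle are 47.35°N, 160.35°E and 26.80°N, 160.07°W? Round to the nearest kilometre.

4124 km

Δλ = -160.07 − 160.35 = -320.42°; wrapped into (−180°, 180°]: 39.58°.
Δφ = 26.80 − 47.35 = -20.55°.
a = sin²(Δφ/2) + cos φ₁ · cos φ₂ · sin²(Δλ/2) = 0.101140.
c = 2·atan2(√a, √(1−a)) = 0.64729 rad → d = 6371·c ≈ 4123.89 km.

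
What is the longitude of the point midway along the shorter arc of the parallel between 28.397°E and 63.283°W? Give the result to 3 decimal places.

17.443°W

Signed shortest Δλ from +28.397° to -63.283° is -91.680°.
Midpoint longitude = +28.397° + (-91.680°)/2 = +28.397° − 45.840° = -17.443°.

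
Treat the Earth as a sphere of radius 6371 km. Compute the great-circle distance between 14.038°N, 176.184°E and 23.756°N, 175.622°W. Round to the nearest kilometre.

1381 km

Δλ = -175.622 − 176.184 = -351.806°; wrapped into (−180°, 180°]: 8.194°.
Δφ = 23.756 − 14.038 = 9.718°.
a = sin²(Δφ/2) + cos φ₁ · cos φ₂ · sin²(Δλ/2) = 0.011707.
c = 2·atan2(√a, √(1−a)) = 0.21682 rad → d = 6371·c ≈ 1381.38 km.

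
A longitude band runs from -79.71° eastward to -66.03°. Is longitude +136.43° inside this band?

Band width going east from -79.71° to -66.03°: ((-66.03 − -79.71) mod 360) = 13.68°.
Offset of +136.43° east of the west edge: ((136.43 − -79.71) mod 360) = 216.14°.
216.14° > 13.68° ⇒ outside.

No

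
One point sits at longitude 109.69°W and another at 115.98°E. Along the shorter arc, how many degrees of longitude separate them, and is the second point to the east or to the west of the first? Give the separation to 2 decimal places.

134.33° west

Raw difference: 115.98 − -109.69 = 225.67°.
Normalise into (−180°, 180°]: 225.67° − 360° = -134.33°.
Negative ⇒ the second point lies to the west; separation 134.33°.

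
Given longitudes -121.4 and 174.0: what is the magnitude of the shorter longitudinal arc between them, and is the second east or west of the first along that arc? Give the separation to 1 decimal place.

Raw difference: 174.0 − -121.4 = 295.4°.
Normalise into (−180°, 180°]: 295.4° − 360° = -64.6°.
Negative ⇒ the second point lies to the west; separation 64.6°.

64.6° west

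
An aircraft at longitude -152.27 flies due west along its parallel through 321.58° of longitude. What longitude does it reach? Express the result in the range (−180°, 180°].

-113.85°

Start at -152.27°; shift −321.58° → -473.85°.
-473.85° lies outside (−180°, 180°]; add 360° → -113.85°.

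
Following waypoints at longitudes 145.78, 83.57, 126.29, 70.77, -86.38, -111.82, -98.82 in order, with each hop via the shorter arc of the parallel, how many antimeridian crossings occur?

Leg 1: +145.78° → +83.57°, shortest Δλ = -62.21° (west) — does not cross 180°.
Leg 2: +83.57° → +126.29°, shortest Δλ = 42.72° (east) — does not cross 180°.
Leg 3: +126.29° → +70.77°, shortest Δλ = -55.52° (west) — does not cross 180°.
Leg 4: +70.77° → -86.38°, shortest Δλ = -157.15° (west) — does not cross 180°.
Leg 5: -86.38° → -111.82°, shortest Δλ = -25.44° (west) — does not cross 180°.
Leg 6: -111.82° → -98.82°, shortest Δλ = 13.0° (east) — does not cross 180°.
Total crossings: 0.

0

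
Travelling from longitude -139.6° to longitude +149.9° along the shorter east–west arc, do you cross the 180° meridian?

Naïve |149.9 − -139.6| = 289.5° > 180°, so the shorter arc goes the other way round — across 180°.
Signed shortest Δλ = ((149.9 − -139.6 + 180) mod 360) − 180 = -70.5°.
Going west by 70.5° from -139.6° passes through 180° before reaching +149.9°.

Yes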